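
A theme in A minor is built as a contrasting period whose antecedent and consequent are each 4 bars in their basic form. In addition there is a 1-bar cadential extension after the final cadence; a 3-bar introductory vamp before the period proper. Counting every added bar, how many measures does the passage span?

Basic contrasting period: 4 + 4 = 8 bars.
8 (basic form) + 1 (cadential extension) + 3 (introduction) = 12.

12 measures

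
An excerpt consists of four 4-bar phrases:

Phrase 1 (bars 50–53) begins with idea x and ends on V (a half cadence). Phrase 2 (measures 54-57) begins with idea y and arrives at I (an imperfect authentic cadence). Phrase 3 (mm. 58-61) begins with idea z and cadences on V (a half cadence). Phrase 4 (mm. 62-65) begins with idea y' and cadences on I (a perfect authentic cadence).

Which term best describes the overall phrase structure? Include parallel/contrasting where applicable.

Four phrases in two halves: the first half (bars 50–57) ends with an imperfect authentic cadence, the second (bars 58-65) with a perfect authentic cadence — a large antecedent–consequent pair, i.e. a double period.
Phrase 3 begins with different material from phrase 1, making it contrasting.

contrasting double period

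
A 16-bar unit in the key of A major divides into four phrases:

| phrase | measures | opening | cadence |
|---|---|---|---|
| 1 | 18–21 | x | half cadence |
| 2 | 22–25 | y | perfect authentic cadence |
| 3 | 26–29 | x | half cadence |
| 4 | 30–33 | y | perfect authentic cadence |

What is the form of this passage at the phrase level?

repeated period

The cadence pattern HC–PAC–HC–PAC is weak–strong twice, and phrases 3–4 restate phrases 1–2: a period heard twice, not a double period (which would end weakly at phrase 2).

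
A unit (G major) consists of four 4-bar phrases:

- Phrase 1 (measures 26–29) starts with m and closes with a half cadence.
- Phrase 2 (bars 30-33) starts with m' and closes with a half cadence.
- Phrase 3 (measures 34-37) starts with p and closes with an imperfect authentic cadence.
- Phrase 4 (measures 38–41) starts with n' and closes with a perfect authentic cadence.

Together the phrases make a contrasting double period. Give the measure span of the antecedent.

In a double period the first pair of phrases (ending half cadence) is the large antecedent and the second pair (ending perfect authentic cadence) is the large consequent; the antecedent is measures 26–33.

measures 26–33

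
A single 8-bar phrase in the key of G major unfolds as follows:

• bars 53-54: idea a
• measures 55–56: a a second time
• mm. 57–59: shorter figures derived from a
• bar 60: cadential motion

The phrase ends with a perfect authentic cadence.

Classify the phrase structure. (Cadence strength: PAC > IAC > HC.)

Basic idea (measures 53–54) + its repetition (measures 55-56) form the presentation; fragmentation and cadence (mm. 57–60) form the continuation — the 8-bar whole is a sentence.

sentence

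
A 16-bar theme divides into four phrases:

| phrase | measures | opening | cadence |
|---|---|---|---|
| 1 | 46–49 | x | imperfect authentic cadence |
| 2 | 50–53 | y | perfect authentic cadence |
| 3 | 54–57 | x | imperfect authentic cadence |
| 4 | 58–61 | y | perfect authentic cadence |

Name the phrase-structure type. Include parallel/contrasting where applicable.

The cadence pattern IAC–PAC–IAC–PAC is weak–strong twice, and phrases 3–4 restate phrases 1–2: a period heard twice, not a double period (which would end weakly at phrase 2).

repeated period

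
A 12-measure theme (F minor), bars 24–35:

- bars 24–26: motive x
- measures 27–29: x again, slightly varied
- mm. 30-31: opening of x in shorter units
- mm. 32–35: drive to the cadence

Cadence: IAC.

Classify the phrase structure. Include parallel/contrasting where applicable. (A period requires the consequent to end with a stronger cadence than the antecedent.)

Basic idea (measures 24–26) + its repetition (mm. 27–29) form the presentation; fragmentation and cadence (mm. 30–35) form the continuation — the 12-bar whole is a sentence.

sentence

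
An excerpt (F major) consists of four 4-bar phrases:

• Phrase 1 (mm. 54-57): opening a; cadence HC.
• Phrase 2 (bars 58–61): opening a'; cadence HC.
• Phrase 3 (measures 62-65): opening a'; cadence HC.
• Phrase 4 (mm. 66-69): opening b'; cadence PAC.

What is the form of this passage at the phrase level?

parallel double period

Four phrases in two halves: the first half (measures 54–61) ends with a half cadence, the second (mm. 62–69) with a perfect authentic cadence — a large antecedent–consequent pair, i.e. a double period.
Phrase 3 begins with the same material as phrase 1, making it parallel.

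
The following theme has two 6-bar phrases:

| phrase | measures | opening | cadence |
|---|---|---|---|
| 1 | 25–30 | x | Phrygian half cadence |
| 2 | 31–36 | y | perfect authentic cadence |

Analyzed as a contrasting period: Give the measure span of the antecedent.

The antecedent is the phrase ending with the weaker cadence (Phrygian half cadence, phrase 1) and the consequent the one ending more conclusively (perfect authentic cadence, phrase 2); the antecedent is mm. 25–30.

measures 25–30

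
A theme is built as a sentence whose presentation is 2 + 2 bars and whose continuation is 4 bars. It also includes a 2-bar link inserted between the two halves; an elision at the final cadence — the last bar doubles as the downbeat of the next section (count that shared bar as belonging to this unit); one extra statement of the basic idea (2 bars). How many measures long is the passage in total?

Basic sentence: 2 + 2 + 4 = 8 bars.
8 (basic form) + 2 (link) + 2 (extra statement) = 12.
The elision shares a bar with the next section but does not change this unit's count.

12 measures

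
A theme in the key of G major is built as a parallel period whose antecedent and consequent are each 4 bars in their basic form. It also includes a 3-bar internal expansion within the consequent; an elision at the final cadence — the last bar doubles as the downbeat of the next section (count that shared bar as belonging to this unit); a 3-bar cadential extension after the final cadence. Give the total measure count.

Basic parallel period: 4 + 4 = 8 bars.
8 (basic form) + 3 (internal expansion) + 3 (cadential extension) = 14.
The elision shares a bar with the next section but does not change this unit's count.

14 measures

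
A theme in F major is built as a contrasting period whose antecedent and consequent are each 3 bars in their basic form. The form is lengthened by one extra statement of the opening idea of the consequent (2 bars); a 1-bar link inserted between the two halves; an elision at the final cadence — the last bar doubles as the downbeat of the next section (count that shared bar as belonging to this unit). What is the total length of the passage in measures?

9 measures

Basic contrasting period: 3 + 3 = 6 bars.
6 (basic form) + 2 (extra statement) + 1 (link) = 9.
The elision shares a bar with the next section but does not change this unit's count.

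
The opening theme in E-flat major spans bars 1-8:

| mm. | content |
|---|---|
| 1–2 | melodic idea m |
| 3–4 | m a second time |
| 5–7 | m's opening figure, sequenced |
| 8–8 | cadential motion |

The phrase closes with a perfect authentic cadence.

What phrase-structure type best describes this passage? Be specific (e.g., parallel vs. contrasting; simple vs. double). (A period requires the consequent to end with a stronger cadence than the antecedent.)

sentence

Basic idea (bars 1–2) + its repetition (mm. 3–4) form the presentation; fragmentation and cadence (bars 5-8) form the continuation — the 8-bar whole is a sentence.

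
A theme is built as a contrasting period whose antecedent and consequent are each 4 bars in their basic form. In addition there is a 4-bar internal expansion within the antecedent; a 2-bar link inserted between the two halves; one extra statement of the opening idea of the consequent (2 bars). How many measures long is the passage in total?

Basic contrasting period: 4 + 4 = 8 bars.
8 (basic form) + 4 (internal expansion) + 2 (link) + 2 (extra statement) = 16.

16 measures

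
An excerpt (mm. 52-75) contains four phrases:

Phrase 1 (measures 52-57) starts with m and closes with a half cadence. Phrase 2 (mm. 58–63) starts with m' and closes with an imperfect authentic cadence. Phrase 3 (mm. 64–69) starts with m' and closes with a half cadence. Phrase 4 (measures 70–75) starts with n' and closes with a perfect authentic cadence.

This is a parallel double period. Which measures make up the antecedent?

In a double period the first pair of phrases (ending imperfect authentic cadence) is the large antecedent and the second pair (ending perfect authentic cadence) is the large consequent; the antecedent is measures 52–63.

measures 52–63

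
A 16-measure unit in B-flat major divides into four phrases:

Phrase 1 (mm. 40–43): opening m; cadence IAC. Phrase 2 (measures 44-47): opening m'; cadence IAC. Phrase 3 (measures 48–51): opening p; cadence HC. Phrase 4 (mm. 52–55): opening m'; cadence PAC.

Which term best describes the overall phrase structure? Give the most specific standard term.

Four phrases in two halves: the first half (bars 40–47) ends with an imperfect authentic cadence, the second (mm. 48-55) with a perfect authentic cadence — a large antecedent–consequent pair, i.e. a double period.
Phrase 3 begins with different material from phrase 1, making it contrasting.

contrasting double period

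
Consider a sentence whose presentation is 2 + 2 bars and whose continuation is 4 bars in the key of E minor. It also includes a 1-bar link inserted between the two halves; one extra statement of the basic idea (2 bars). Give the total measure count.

Basic sentence: 2 + 2 + 4 = 8 bars.
8 (basic form) + 1 (link) + 2 (extra statement) = 11.

11 measures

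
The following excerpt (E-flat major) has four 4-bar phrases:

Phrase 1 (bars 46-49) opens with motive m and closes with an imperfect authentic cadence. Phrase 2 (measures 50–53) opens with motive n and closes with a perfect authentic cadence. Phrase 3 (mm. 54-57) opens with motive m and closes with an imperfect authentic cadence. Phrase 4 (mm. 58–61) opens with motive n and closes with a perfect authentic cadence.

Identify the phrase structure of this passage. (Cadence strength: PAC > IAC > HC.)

repeated period

The cadence pattern IAC–PAC–IAC–PAC is weak–strong twice, and phrases 3–4 restate phrases 1–2: a period heard twice, not a double period (which would end weakly at phrase 2).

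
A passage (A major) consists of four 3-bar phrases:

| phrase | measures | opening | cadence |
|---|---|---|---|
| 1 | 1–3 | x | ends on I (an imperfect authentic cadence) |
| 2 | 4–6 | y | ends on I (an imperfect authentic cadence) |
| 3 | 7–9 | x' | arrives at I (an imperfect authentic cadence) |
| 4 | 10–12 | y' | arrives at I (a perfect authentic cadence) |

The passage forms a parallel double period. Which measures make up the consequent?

measures 7–12

In a double period the first pair of phrases (ending imperfect authentic cadence) is the large antecedent and the second pair (ending perfect authentic cadence) is the large consequent; the consequent is measures 7–12.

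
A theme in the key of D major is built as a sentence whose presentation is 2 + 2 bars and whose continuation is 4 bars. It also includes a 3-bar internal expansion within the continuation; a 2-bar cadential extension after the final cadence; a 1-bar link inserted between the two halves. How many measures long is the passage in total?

14 measures

Basic sentence: 2 + 2 + 4 = 8 bars.
8 (basic form) + 3 (internal expansion) + 2 (cadential extension) + 1 (link) = 14.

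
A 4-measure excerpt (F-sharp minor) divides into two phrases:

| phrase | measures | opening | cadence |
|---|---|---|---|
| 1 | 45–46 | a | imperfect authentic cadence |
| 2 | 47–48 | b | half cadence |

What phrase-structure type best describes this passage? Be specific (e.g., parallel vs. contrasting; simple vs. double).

phrase group

The second phrase closes with a half cadence, which is not stronger than the first phrase's imperfect authentic cadence; without a weak→strong cadential pair there is no antecedent–consequent relationship, so this is a phrase group rather than a period.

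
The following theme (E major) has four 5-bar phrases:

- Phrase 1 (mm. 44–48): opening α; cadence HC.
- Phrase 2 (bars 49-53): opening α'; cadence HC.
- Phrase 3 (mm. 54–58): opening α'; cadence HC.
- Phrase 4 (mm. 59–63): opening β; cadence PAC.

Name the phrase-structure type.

parallel double period

Four phrases in two halves: the first half (mm. 44-53) ends with a half cadence, the second (mm. 54–63) with a perfect authentic cadence — a large antecedent–consequent pair, i.e. a double period.
Phrase 3 begins with the same material as phrase 1, making it parallel.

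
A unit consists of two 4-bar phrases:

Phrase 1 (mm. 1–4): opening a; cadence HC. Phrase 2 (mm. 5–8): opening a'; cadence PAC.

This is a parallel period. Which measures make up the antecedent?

The phrase ending with the weaker cadence (half cadence) is the antecedent; the one ending more conclusively (perfect authentic cadence) is the consequent. The antecedent is measures 1–4.

measures 1–4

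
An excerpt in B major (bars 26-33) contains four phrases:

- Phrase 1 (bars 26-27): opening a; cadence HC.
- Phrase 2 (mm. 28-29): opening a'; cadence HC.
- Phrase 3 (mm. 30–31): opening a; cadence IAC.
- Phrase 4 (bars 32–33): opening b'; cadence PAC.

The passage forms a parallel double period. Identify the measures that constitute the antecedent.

In a double period the four phrases pair into a large antecedent (phrases 1–2, ending half cadence) and a large consequent (phrases 3–4, ending perfect authentic cadence). The antecedent spans mm. 26-29.

measures 26–29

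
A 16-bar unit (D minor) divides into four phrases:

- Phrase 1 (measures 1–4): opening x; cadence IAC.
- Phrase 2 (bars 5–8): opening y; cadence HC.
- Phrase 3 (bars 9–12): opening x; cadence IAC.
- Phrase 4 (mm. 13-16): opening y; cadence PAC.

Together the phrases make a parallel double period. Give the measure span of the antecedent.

measures 1–8

In a double period the first pair of phrases (ending half cadence) is the large antecedent and the second pair (ending perfect authentic cadence) is the large consequent; the antecedent is measures 1–8.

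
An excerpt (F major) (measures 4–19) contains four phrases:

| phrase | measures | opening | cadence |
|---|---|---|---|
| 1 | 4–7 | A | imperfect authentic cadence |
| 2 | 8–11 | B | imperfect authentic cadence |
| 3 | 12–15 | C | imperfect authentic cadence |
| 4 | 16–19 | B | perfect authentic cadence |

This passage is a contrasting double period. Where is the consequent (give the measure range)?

In a double period the four phrases pair into a large antecedent (phrases 1–2, ending imperfect authentic cadence) and a large consequent (phrases 3–4, ending perfect authentic cadence). The consequent spans mm. 12-19.

measures 12–19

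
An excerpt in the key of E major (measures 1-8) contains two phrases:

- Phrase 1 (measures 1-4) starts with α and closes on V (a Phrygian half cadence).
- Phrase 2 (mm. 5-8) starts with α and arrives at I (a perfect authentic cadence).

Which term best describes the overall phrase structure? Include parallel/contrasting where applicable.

parallel period

Phrase 1 ends with a Phrygian half cadence (weaker) and phrase 2 with a perfect authentic cadence (stronger): antecedent + consequent = a period.
The two phrases open with the same material (α / α), so the period is parallel.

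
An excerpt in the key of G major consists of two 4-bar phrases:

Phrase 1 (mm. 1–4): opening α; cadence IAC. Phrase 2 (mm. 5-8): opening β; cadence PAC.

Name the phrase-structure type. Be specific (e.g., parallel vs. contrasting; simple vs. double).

Phrase 1 ends with an imperfect authentic cadence (weaker) and phrase 2 with a perfect authentic cadence (stronger): antecedent + consequent = a period.
The two phrases open with different material (α / β), so the period is contrasting.

contrasting period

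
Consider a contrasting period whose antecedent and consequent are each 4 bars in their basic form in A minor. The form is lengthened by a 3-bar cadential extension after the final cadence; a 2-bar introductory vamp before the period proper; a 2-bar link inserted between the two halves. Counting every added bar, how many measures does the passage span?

Basic contrasting period: 4 + 4 = 8 bars.
8 (basic form) + 3 (cadential extension) + 2 (introduction) + 2 (link) = 15.

15 measures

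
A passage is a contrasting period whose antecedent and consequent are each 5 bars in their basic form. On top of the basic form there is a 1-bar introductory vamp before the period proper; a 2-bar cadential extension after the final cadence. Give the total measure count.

Basic contrasting period: 5 + 5 = 10 bars.
10 (basic form) + 1 (introduction) + 2 (cadential extension) = 13.

13 measures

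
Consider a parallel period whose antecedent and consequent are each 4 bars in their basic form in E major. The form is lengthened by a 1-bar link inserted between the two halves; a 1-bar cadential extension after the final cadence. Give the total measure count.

Basic parallel period: 4 + 4 = 8 bars.
8 (basic form) + 1 (link) + 1 (cadential extension) = 10.

10 measures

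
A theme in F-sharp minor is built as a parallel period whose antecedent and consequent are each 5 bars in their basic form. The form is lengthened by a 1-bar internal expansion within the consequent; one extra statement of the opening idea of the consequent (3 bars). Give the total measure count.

14 measures

Basic parallel period: 5 + 5 = 10 bars.
10 (basic form) + 1 (internal expansion) + 3 (extra statement) = 14.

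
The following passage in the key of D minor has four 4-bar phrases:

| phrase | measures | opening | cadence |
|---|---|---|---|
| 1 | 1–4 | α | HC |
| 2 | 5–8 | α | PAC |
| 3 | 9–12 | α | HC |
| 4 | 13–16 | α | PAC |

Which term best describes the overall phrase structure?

The cadence pattern HC–PAC–HC–PAC is weak–strong twice, and phrases 3–4 restate phrases 1–2: a period heard twice, not a double period (which would end weakly at phrase 2).

repeated period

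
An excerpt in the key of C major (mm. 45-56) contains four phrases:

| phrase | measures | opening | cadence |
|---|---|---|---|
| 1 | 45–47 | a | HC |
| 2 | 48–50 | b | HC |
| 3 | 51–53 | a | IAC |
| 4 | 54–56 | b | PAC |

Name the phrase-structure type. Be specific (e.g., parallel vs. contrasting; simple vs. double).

parallel double period

Four phrases in two halves: the first half (mm. 45–50) ends with a half cadence, the second (mm. 51-56) with a perfect authentic cadence — a large antecedent–consequent pair, i.e. a double period.
Phrase 3 begins with the same material as phrase 1, making it parallel.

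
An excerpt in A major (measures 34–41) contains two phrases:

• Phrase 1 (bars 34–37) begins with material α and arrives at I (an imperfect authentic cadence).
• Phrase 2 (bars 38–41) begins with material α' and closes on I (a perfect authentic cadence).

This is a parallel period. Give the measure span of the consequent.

The phrase ending with the weaker cadence (imperfect authentic cadence) is the antecedent; the one ending more conclusively (perfect authentic cadence) is the consequent. The consequent is measures 38–41.

measures 38–41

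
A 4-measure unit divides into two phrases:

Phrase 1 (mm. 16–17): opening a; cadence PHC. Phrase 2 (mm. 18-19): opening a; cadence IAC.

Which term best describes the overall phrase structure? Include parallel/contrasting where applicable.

Phrase 1 ends with a Phrygian half cadence (weaker) and phrase 2 with an imperfect authentic cadence (stronger): antecedent + consequent = a period.
The two phrases open with the same material (a / a), so the period is parallel.

parallel period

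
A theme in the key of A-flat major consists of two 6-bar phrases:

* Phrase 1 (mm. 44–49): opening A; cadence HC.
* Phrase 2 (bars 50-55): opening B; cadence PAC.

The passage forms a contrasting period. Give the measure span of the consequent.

The phrase ending with the weaker cadence (half cadence) is the antecedent; the one ending more conclusively (perfect authentic cadence) is the consequent. The consequent is measures 50–55.

measures 50–55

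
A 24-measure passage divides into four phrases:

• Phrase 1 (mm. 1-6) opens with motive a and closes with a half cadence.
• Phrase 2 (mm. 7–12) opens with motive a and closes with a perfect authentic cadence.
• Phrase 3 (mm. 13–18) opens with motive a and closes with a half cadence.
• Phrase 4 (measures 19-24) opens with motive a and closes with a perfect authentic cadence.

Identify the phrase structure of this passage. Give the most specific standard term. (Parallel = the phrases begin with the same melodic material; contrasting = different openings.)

repeated period

The cadence pattern HC–PAC–HC–PAC is weak–strong twice, and phrases 3–4 restate phrases 1–2: a period heard twice, not a double period (which would end weakly at phrase 2).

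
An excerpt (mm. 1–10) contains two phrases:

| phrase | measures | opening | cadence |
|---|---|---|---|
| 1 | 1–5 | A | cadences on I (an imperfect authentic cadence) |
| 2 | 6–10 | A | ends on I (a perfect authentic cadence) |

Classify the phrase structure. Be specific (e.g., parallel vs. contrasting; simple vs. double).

Phrase 1 ends with an imperfect authentic cadence (weaker) and phrase 2 with a perfect authentic cadence (stronger): antecedent + consequent = a period.
The two phrases open with the same material (A / A), so the period is parallel.

parallel period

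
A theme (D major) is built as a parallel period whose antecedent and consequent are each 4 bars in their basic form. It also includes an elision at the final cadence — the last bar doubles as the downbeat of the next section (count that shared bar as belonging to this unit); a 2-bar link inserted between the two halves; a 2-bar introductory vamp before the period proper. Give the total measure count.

12 measures

Basic parallel period: 4 + 4 = 8 bars.
8 (basic form) + 2 (link) + 2 (introduction) = 12.
The elision shares a bar with the next section but does not change this unit's count.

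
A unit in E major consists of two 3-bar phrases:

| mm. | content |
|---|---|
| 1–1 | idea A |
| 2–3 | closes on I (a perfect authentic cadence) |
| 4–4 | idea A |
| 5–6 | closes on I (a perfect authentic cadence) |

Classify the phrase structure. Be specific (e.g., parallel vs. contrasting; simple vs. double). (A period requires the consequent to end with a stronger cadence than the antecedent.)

repeated phrase

Both phrases have the same opening (A) and the same cadence (perfect authentic cadence): the second is a restatement, not a consequent, so this is a repeated phrase rather than a period.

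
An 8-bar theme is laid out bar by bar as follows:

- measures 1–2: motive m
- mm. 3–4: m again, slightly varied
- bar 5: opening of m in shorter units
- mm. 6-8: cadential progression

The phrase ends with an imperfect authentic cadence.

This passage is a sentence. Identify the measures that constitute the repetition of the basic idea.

measures 3–4

The presentation of a sentence is the basic idea (bars 1–2) plus its repetition (measures 3-4); the repetition of the basic idea is therefore mm. 3-4.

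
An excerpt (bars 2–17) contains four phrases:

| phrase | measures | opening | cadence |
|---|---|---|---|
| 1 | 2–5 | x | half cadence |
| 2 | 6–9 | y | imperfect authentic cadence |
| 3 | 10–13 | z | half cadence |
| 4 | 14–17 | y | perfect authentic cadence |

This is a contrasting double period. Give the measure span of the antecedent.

In a double period the first pair of phrases (ending imperfect authentic cadence) is the large antecedent and the second pair (ending perfect authentic cadence) is the large consequent; the antecedent is measures 2–9.

measures 2–9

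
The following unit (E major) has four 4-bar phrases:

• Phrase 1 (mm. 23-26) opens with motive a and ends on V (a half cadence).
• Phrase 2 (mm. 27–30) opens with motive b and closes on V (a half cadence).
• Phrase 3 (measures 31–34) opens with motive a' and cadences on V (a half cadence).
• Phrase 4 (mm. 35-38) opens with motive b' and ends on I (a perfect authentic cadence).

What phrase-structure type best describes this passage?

Four phrases in two halves: the first half (measures 23–30) ends with a half cadence, the second (mm. 31-38) with a perfect authentic cadence — a large antecedent–consequent pair, i.e. a double period.
Phrase 3 begins with the same material as phrase 1, making it parallel.

parallel double period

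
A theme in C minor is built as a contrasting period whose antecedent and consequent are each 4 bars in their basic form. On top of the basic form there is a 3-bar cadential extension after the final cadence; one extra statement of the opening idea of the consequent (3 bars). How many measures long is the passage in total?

Basic contrasting period: 4 + 4 = 8 bars.
8 (basic form) + 3 (cadential extension) + 3 (extra statement) = 14.

14 measures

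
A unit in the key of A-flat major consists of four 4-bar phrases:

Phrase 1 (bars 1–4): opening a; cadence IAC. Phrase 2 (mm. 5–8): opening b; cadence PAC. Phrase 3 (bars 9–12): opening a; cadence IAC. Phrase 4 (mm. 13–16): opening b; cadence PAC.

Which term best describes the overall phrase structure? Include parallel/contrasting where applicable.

repeated period

The cadence pattern IAC–PAC–IAC–PAC is weak–strong twice, and phrases 3–4 restate phrases 1–2: a period heard twice, not a double period (which would end weakly at phrase 2).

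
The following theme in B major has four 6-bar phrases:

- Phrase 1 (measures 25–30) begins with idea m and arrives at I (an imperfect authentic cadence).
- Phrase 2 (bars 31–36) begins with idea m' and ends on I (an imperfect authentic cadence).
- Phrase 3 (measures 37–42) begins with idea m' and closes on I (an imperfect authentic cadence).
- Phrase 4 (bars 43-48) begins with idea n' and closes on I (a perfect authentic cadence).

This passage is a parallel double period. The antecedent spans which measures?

In a double period the four phrases pair into a large antecedent (phrases 1–2, ending imperfect authentic cadence) and a large consequent (phrases 3–4, ending perfect authentic cadence). The antecedent spans measures 25–36.

measures 25–36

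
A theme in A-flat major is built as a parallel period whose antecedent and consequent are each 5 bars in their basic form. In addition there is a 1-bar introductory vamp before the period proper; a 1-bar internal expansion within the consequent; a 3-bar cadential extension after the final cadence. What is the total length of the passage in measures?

Basic parallel period: 5 + 5 = 10 bars.
10 (basic form) + 1 (introduction) + 1 (internal expansion) + 3 (cadential extension) = 15.

15 measures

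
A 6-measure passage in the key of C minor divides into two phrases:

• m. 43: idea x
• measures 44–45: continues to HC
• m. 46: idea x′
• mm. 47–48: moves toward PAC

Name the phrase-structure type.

parallel period

Phrase 1 ends with a half cadence (weaker) and phrase 2 with a perfect authentic cadence (stronger): antecedent + consequent = a period.
The two phrases open with the same material (x / x′), so the period is parallel.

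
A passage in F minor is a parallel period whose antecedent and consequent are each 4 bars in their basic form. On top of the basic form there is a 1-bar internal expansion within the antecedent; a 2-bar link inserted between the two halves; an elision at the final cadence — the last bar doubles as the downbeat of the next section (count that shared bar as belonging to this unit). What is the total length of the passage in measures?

Basic parallel period: 4 + 4 = 8 bars.
8 (basic form) + 1 (internal expansion) + 2 (link) = 11.
The elision shares a bar with the next section but does not change this unit's count.

11 measures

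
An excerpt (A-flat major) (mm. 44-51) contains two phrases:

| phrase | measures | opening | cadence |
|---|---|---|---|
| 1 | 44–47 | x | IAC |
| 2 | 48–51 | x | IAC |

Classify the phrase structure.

repeated phrase

Both phrases have the same opening (x) and the same cadence (imperfect authentic cadence): the second is a restatement, not a consequent, so this is a repeated phrase rather than a period.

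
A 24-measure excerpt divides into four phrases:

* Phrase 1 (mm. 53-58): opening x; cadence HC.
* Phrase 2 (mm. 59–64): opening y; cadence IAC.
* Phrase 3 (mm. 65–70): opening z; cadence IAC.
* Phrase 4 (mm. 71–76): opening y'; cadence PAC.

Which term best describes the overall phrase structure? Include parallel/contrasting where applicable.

contrasting double period

Four phrases in two halves: the first half (measures 53–64) ends with an imperfect authentic cadence, the second (mm. 65–76) with a perfect authentic cadence — a large antecedent–consequent pair, i.e. a double period.
Phrase 3 begins with different material from phrase 1, making it contrasting.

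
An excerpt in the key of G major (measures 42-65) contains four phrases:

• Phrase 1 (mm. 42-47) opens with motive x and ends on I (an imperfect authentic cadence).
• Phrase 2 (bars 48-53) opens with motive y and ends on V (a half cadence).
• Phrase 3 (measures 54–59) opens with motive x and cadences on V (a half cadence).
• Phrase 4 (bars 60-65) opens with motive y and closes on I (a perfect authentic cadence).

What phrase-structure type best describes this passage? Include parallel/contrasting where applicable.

parallel double period

Four phrases in two halves: the first half (mm. 42–53) ends with a half cadence, the second (mm. 54–65) with a perfect authentic cadence — a large antecedent–consequent pair, i.e. a double period.
Phrase 3 begins with the same material as phrase 1, making it parallel.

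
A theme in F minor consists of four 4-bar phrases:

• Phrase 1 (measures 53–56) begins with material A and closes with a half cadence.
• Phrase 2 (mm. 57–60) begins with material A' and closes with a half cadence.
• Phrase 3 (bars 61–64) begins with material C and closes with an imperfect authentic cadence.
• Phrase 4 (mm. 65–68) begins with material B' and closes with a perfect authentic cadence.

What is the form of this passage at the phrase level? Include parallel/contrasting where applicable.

Four phrases in two halves: the first half (bars 53–60) ends with a half cadence, the second (measures 61–68) with a perfect authentic cadence — a large antecedent–consequent pair, i.e. a double period.
Phrase 3 begins with different material from phrase 1, making it contrasting.

contrasting double period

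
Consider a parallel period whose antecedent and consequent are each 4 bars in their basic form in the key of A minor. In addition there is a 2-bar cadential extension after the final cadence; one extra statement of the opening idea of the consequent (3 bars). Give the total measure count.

13 measures

Basic parallel period: 4 + 4 = 8 bars.
8 (basic form) + 2 (cadential extension) + 3 (extra statement) = 13.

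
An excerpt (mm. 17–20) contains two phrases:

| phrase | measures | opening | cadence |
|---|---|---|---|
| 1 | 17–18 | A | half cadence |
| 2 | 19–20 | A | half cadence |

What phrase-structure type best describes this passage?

Both phrases have the same opening (A) and the same cadence (half cadence): the second is a restatement, not a consequent, so this is a repeated phrase rather than a period.

repeated phrase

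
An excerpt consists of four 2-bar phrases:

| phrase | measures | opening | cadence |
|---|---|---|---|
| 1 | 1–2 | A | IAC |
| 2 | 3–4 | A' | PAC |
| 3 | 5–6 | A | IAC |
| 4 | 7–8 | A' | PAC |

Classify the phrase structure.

repeated period

The cadence pattern IAC–PAC–IAC–PAC is weak–strong twice, and phrases 3–4 restate phrases 1–2: a period heard twice, not a double period (which would end weakly at phrase 2).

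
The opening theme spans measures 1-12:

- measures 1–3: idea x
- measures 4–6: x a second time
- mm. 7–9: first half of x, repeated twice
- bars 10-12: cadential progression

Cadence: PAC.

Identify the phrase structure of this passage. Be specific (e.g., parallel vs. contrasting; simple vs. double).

sentence

Basic idea (mm. 1–3) + its repetition (mm. 4–6) form the presentation; fragmentation and cadence (measures 7–12) form the continuation — the 12-bar whole is a sentence.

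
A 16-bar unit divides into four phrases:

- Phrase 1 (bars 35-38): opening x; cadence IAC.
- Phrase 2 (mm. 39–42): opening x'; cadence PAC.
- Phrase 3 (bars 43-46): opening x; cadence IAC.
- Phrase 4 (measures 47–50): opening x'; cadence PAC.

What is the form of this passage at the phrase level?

The cadence pattern IAC–PAC–IAC–PAC is weak–strong twice, and phrases 3–4 restate phrases 1–2: a period heard twice, not a double period (which would end weakly at phrase 2).

repeated period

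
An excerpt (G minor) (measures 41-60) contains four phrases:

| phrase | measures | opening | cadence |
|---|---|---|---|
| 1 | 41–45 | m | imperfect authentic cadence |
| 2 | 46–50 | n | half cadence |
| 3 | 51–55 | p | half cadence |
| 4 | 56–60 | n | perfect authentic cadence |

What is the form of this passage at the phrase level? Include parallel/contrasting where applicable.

contrasting double period

Four phrases in two halves: the first half (measures 41–50) ends with a half cadence, the second (mm. 51–60) with a perfect authentic cadence — a large antecedent–consequent pair, i.e. a double period.
Phrase 3 begins with different material from phrase 1, making it contrasting.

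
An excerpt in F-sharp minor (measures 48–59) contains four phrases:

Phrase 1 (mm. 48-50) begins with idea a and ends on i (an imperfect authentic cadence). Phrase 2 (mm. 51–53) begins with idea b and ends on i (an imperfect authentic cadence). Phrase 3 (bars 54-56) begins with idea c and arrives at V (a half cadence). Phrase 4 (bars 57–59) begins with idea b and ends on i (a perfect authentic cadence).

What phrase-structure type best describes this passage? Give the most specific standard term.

contrasting double period

Four phrases in two halves: the first half (bars 48-53) ends with an imperfect authentic cadence, the second (mm. 54–59) with a perfect authentic cadence — a large antecedent–consequent pair, i.e. a double period.
Phrase 3 begins with different material from phrase 1, making it contrasting.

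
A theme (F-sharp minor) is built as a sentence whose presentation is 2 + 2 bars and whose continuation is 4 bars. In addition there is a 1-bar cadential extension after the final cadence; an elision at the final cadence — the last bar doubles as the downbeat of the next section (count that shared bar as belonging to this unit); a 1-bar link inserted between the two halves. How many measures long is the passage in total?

Basic sentence: 2 + 2 + 4 = 8 bars.
8 (basic form) + 1 (cadential extension) + 1 (link) = 10.
The elision shares a bar with the next section but does not change this unit's count.

10 measures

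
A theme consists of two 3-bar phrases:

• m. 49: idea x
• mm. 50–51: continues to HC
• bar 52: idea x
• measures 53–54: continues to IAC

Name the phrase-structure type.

Phrase 1 ends with a half cadence (weaker) and phrase 2 with an imperfect authentic cadence (stronger): antecedent + consequent = a period.
The two phrases open with the same material (x / x), so the period is parallel.

parallel period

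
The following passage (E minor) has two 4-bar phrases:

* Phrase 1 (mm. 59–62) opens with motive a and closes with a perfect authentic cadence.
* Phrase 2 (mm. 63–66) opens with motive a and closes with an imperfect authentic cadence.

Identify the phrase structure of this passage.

The second phrase closes with an imperfect authentic cadence, which is not stronger than the first phrase's perfect authentic cadence; without a weak→strong cadential pair there is no antecedent–consequent relationship, so this is a phrase group rather than a period.

phrase group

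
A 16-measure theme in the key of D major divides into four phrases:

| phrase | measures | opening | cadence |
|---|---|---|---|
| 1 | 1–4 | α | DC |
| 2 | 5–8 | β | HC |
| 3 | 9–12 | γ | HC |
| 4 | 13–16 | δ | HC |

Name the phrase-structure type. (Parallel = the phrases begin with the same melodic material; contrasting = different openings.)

Phrase 4 ends with a half cadence, no stronger than phrase 2's half cadence, so the four phrases do not form a double period; nor do phrases 3–4 duplicate 1–2, so it is not a repeated period. With no phrase reaching a conclusive cadence, the passage is a phrase group.

phrase group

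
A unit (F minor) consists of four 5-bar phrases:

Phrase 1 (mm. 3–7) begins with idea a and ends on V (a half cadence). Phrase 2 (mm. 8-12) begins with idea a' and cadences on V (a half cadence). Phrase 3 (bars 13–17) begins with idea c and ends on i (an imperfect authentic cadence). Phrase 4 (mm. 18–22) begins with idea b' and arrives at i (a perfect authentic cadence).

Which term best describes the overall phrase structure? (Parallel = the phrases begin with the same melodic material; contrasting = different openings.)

contrasting double period

Four phrases in two halves: the first half (mm. 3–12) ends with a half cadence, the second (mm. 13–22) with a perfect authentic cadence — a large antecedent–consequent pair, i.e. a double period.
Phrase 3 begins with different material from phrase 1, making it contrasting.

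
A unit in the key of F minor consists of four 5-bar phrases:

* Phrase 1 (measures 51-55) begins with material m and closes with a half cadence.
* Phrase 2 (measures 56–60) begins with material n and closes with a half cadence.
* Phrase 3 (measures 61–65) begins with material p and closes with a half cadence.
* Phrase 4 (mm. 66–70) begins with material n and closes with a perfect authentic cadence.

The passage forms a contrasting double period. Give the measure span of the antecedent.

measures 51–60

In a double period the first pair of phrases (ending half cadence) is the large antecedent and the second pair (ending perfect authentic cadence) is the large consequent; the antecedent is measures 51–60.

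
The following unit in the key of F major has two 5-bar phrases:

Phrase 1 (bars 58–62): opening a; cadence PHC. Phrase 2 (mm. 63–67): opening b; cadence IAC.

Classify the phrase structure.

Phrase 1 ends with a Phrygian half cadence (weaker) and phrase 2 with an imperfect authentic cadence (stronger): antecedent + consequent = a period.
The two phrases open with different material (a / b), so the period is contrasting.

contrasting period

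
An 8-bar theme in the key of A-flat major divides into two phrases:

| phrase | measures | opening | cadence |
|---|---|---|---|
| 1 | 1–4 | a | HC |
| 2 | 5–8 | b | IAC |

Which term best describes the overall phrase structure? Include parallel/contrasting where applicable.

Phrase 1 ends with a half cadence (weaker) and phrase 2 with an imperfect authentic cadence (stronger): antecedent + consequent = a period.
The two phrases open with different material (a / b), so the period is contrasting.

contrasting period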